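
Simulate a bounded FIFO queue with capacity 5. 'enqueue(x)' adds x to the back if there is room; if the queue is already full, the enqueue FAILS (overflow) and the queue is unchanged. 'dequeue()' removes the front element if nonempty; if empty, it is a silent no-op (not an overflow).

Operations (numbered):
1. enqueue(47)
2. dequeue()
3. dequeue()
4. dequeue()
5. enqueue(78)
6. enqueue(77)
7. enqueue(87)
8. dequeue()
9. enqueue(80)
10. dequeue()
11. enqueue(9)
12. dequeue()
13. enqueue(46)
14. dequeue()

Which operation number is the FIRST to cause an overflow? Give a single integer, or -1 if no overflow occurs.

1. enqueue(47): size=1
2. dequeue(): size=0
3. dequeue(): empty, no-op, size=0
4. dequeue(): empty, no-op, size=0
5. enqueue(78): size=1
6. enqueue(77): size=2
7. enqueue(87): size=3
8. dequeue(): size=2
9. enqueue(80): size=3
10. dequeue(): size=2
11. enqueue(9): size=3
12. dequeue(): size=2
13. enqueue(46): size=3
14. dequeue(): size=2

Answer: -1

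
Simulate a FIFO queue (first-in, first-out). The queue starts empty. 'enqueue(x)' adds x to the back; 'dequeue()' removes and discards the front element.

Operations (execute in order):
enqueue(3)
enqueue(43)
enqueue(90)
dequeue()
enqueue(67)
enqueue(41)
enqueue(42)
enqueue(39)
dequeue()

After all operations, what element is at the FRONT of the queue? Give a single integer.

Answer: 90

Derivation:
enqueue(3): queue = [3]
enqueue(43): queue = [3, 43]
enqueue(90): queue = [3, 43, 90]
dequeue(): queue = [43, 90]
enqueue(67): queue = [43, 90, 67]
enqueue(41): queue = [43, 90, 67, 41]
enqueue(42): queue = [43, 90, 67, 41, 42]
enqueue(39): queue = [43, 90, 67, 41, 42, 39]
dequeue(): queue = [90, 67, 41, 42, 39]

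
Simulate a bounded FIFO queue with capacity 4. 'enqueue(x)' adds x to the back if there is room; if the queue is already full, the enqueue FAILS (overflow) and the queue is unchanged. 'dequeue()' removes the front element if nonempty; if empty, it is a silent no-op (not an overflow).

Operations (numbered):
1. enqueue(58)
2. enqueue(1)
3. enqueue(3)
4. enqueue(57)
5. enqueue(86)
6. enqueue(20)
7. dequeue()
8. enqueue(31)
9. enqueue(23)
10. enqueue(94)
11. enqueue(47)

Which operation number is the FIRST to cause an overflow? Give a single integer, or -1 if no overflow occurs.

Answer: 5

Derivation:
1. enqueue(58): size=1
2. enqueue(1): size=2
3. enqueue(3): size=3
4. enqueue(57): size=4
5. enqueue(86): size=4=cap → OVERFLOW (fail)
6. enqueue(20): size=4=cap → OVERFLOW (fail)
7. dequeue(): size=3
8. enqueue(31): size=4
9. enqueue(23): size=4=cap → OVERFLOW (fail)
10. enqueue(94): size=4=cap → OVERFLOW (fail)
11. enqueue(47): size=4=cap → OVERFLOW (fail)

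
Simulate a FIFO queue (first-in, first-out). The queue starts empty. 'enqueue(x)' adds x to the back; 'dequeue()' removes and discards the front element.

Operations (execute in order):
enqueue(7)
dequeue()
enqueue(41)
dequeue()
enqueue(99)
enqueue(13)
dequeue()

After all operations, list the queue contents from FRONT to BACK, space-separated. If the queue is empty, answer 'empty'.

Answer: 13

Derivation:
enqueue(7): [7]
dequeue(): []
enqueue(41): [41]
dequeue(): []
enqueue(99): [99]
enqueue(13): [99, 13]
dequeue(): [13]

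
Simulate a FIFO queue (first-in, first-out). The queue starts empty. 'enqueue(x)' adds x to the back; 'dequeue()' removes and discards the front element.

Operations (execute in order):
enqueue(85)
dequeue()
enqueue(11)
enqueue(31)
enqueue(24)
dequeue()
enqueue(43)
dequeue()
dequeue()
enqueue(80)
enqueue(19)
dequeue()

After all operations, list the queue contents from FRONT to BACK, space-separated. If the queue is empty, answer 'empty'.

Answer: 80 19

Derivation:
enqueue(85): [85]
dequeue(): []
enqueue(11): [11]
enqueue(31): [11, 31]
enqueue(24): [11, 31, 24]
dequeue(): [31, 24]
enqueue(43): [31, 24, 43]
dequeue(): [24, 43]
dequeue(): [43]
enqueue(80): [43, 80]
enqueue(19): [43, 80, 19]
dequeue(): [80, 19]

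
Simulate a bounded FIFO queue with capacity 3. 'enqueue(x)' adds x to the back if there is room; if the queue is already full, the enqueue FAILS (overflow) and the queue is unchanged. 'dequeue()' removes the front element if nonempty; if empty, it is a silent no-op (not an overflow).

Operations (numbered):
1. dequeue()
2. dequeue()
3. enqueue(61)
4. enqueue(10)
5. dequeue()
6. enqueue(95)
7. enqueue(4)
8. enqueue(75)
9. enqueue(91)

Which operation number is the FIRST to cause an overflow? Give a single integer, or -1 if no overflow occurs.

1. dequeue(): empty, no-op, size=0
2. dequeue(): empty, no-op, size=0
3. enqueue(61): size=1
4. enqueue(10): size=2
5. dequeue(): size=1
6. enqueue(95): size=2
7. enqueue(4): size=3
8. enqueue(75): size=3=cap → OVERFLOW (fail)
9. enqueue(91): size=3=cap → OVERFLOW (fail)

Answer: 8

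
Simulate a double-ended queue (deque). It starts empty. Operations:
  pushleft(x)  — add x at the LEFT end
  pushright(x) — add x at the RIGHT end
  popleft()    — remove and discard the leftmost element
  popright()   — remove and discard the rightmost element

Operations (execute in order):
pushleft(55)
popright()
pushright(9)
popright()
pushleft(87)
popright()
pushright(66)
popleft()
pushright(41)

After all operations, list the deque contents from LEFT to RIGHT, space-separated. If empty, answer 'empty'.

Answer: 41

Derivation:
pushleft(55): [55]
popright(): []
pushright(9): [9]
popright(): []
pushleft(87): [87]
popright(): []
pushright(66): [66]
popleft(): []
pushright(41): [41]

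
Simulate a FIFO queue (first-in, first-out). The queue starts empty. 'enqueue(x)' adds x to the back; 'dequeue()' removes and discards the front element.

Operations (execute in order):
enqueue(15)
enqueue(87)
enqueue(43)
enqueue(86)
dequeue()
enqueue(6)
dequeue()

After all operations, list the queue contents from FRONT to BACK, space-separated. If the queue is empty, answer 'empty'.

enqueue(15): [15]
enqueue(87): [15, 87]
enqueue(43): [15, 87, 43]
enqueue(86): [15, 87, 43, 86]
dequeue(): [87, 43, 86]
enqueue(6): [87, 43, 86, 6]
dequeue(): [43, 86, 6]

Answer: 43 86 6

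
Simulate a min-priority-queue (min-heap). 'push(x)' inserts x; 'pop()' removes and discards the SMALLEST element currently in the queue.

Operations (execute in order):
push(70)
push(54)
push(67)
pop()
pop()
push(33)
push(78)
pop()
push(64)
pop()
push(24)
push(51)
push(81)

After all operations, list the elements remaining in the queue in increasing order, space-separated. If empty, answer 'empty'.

push(70): heap contents = [70]
push(54): heap contents = [54, 70]
push(67): heap contents = [54, 67, 70]
pop() → 54: heap contents = [67, 70]
pop() → 67: heap contents = [70]
push(33): heap contents = [33, 70]
push(78): heap contents = [33, 70, 78]
pop() → 33: heap contents = [70, 78]
push(64): heap contents = [64, 70, 78]
pop() → 64: heap contents = [70, 78]
push(24): heap contents = [24, 70, 78]
push(51): heap contents = [24, 51, 70, 78]
push(81): heap contents = [24, 51, 70, 78, 81]

Answer: 24 51 70 78 81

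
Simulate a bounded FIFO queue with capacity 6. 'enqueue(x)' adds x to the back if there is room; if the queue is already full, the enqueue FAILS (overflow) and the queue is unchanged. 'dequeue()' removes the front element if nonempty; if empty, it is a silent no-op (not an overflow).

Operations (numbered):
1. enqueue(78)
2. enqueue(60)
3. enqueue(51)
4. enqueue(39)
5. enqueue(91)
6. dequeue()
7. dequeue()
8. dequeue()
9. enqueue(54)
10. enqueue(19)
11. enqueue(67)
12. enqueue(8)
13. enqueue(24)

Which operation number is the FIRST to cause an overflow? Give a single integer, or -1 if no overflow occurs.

1. enqueue(78): size=1
2. enqueue(60): size=2
3. enqueue(51): size=3
4. enqueue(39): size=4
5. enqueue(91): size=5
6. dequeue(): size=4
7. dequeue(): size=3
8. dequeue(): size=2
9. enqueue(54): size=3
10. enqueue(19): size=4
11. enqueue(67): size=5
12. enqueue(8): size=6
13. enqueue(24): size=6=cap → OVERFLOW (fail)

Answer: 13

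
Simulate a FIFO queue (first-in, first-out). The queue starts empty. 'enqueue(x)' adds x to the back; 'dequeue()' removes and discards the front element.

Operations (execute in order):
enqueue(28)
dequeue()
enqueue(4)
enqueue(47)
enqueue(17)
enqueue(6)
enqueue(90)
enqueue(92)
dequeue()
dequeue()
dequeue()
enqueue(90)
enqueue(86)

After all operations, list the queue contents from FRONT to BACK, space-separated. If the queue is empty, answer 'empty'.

enqueue(28): [28]
dequeue(): []
enqueue(4): [4]
enqueue(47): [4, 47]
enqueue(17): [4, 47, 17]
enqueue(6): [4, 47, 17, 6]
enqueue(90): [4, 47, 17, 6, 90]
enqueue(92): [4, 47, 17, 6, 90, 92]
dequeue(): [47, 17, 6, 90, 92]
dequeue(): [17, 6, 90, 92]
dequeue(): [6, 90, 92]
enqueue(90): [6, 90, 92, 90]
enqueue(86): [6, 90, 92, 90, 86]

Answer: 6 90 92 90 86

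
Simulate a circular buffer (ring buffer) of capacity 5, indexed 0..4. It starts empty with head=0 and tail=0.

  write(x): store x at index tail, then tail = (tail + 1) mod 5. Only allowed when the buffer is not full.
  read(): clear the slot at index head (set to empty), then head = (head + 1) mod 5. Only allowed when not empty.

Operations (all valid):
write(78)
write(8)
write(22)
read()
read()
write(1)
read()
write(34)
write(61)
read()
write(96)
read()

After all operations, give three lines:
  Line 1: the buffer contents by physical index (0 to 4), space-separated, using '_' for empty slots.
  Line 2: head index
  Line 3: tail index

Answer: 61 96 _ _ _
0
2

Derivation:
write(78): buf=[78 _ _ _ _], head=0, tail=1, size=1
write(8): buf=[78 8 _ _ _], head=0, tail=2, size=2
write(22): buf=[78 8 22 _ _], head=0, tail=3, size=3
read(): buf=[_ 8 22 _ _], head=1, tail=3, size=2
read(): buf=[_ _ 22 _ _], head=2, tail=3, size=1
write(1): buf=[_ _ 22 1 _], head=2, tail=4, size=2
read(): buf=[_ _ _ 1 _], head=3, tail=4, size=1
write(34): buf=[_ _ _ 1 34], head=3, tail=0, size=2
write(61): buf=[61 _ _ 1 34], head=3, tail=1, size=3
read(): buf=[61 _ _ _ 34], head=4, tail=1, size=2
write(96): buf=[61 96 _ _ 34], head=4, tail=2, size=3
read(): buf=[61 96 _ _ _], head=0, tail=2, size=2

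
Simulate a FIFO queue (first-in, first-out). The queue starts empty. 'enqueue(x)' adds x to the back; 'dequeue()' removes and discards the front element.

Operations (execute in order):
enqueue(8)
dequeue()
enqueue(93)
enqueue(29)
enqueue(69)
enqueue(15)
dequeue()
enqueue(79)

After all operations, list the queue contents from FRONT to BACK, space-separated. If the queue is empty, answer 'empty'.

enqueue(8): [8]
dequeue(): []
enqueue(93): [93]
enqueue(29): [93, 29]
enqueue(69): [93, 29, 69]
enqueue(15): [93, 29, 69, 15]
dequeue(): [29, 69, 15]
enqueue(79): [29, 69, 15, 79]

Answer: 29 69 15 79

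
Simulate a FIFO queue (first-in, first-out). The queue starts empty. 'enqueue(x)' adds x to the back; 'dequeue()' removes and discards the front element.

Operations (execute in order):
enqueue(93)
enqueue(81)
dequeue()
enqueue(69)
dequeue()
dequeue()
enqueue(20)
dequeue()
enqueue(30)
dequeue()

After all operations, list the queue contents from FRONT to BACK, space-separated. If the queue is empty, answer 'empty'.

enqueue(93): [93]
enqueue(81): [93, 81]
dequeue(): [81]
enqueue(69): [81, 69]
dequeue(): [69]
dequeue(): []
enqueue(20): [20]
dequeue(): []
enqueue(30): [30]
dequeue(): []

Answer: empty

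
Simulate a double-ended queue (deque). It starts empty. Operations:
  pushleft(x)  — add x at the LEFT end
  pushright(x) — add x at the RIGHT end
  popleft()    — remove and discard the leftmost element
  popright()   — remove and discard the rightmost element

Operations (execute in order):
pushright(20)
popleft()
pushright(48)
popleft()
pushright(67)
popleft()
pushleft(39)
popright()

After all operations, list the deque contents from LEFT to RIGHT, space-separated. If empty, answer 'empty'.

pushright(20): [20]
popleft(): []
pushright(48): [48]
popleft(): []
pushright(67): [67]
popleft(): []
pushleft(39): [39]
popright(): []

Answer: empty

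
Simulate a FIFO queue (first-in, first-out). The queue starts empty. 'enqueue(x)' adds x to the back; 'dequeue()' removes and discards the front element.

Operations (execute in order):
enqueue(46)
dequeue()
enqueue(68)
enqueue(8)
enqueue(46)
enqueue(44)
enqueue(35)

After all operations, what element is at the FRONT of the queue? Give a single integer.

Answer: 68

Derivation:
enqueue(46): queue = [46]
dequeue(): queue = []
enqueue(68): queue = [68]
enqueue(8): queue = [68, 8]
enqueue(46): queue = [68, 8, 46]
enqueue(44): queue = [68, 8, 46, 44]
enqueue(35): queue = [68, 8, 46, 44, 35]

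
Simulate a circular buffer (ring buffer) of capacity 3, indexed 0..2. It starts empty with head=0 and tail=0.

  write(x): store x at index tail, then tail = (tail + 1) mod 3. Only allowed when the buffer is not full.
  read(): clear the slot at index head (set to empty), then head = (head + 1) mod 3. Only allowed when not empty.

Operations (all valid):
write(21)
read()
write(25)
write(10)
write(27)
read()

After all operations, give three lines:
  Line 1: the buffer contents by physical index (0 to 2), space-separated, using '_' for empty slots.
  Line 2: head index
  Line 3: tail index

write(21): buf=[21 _ _], head=0, tail=1, size=1
read(): buf=[_ _ _], head=1, tail=1, size=0
write(25): buf=[_ 25 _], head=1, tail=2, size=1
write(10): buf=[_ 25 10], head=1, tail=0, size=2
write(27): buf=[27 25 10], head=1, tail=1, size=3
read(): buf=[27 _ 10], head=2, tail=1, size=2

Answer: 27 _ 10
2
1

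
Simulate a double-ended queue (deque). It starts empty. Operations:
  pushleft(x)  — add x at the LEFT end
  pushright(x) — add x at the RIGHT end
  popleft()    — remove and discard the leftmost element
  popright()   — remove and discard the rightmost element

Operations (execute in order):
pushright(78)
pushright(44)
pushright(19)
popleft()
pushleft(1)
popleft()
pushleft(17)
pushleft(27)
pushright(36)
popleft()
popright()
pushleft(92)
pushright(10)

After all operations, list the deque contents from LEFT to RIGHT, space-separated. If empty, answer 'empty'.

pushright(78): [78]
pushright(44): [78, 44]
pushright(19): [78, 44, 19]
popleft(): [44, 19]
pushleft(1): [1, 44, 19]
popleft(): [44, 19]
pushleft(17): [17, 44, 19]
pushleft(27): [27, 17, 44, 19]
pushright(36): [27, 17, 44, 19, 36]
popleft(): [17, 44, 19, 36]
popright(): [17, 44, 19]
pushleft(92): [92, 17, 44, 19]
pushright(10): [92, 17, 44, 19, 10]

Answer: 92 17 44 19 10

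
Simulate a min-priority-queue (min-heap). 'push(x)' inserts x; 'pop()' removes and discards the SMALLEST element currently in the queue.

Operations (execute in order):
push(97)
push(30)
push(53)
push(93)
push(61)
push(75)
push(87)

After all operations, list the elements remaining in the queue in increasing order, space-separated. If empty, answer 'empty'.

push(97): heap contents = [97]
push(30): heap contents = [30, 97]
push(53): heap contents = [30, 53, 97]
push(93): heap contents = [30, 53, 93, 97]
push(61): heap contents = [30, 53, 61, 93, 97]
push(75): heap contents = [30, 53, 61, 75, 93, 97]
push(87): heap contents = [30, 53, 61, 75, 87, 93, 97]

Answer: 30 53 61 75 87 93 97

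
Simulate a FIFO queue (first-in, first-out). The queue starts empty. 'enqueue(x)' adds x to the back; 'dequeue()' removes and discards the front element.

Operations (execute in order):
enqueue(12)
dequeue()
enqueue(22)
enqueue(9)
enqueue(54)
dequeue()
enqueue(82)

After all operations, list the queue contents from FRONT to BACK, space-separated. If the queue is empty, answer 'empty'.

enqueue(12): [12]
dequeue(): []
enqueue(22): [22]
enqueue(9): [22, 9]
enqueue(54): [22, 9, 54]
dequeue(): [9, 54]
enqueue(82): [9, 54, 82]

Answer: 9 54 82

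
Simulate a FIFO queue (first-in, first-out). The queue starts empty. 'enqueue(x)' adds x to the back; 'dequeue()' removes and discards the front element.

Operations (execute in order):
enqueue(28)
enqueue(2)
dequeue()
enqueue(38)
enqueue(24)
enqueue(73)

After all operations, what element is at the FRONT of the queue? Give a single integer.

enqueue(28): queue = [28]
enqueue(2): queue = [28, 2]
dequeue(): queue = [2]
enqueue(38): queue = [2, 38]
enqueue(24): queue = [2, 38, 24]
enqueue(73): queue = [2, 38, 24, 73]

Answer: 2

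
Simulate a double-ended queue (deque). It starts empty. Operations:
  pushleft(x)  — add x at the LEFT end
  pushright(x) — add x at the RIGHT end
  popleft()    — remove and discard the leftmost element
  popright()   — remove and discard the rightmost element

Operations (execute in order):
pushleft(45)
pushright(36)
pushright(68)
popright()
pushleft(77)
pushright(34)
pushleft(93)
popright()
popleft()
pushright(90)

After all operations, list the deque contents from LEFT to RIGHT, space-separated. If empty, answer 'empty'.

pushleft(45): [45]
pushright(36): [45, 36]
pushright(68): [45, 36, 68]
popright(): [45, 36]
pushleft(77): [77, 45, 36]
pushright(34): [77, 45, 36, 34]
pushleft(93): [93, 77, 45, 36, 34]
popright(): [93, 77, 45, 36]
popleft(): [77, 45, 36]
pushright(90): [77, 45, 36, 90]

Answer: 77 45 36 90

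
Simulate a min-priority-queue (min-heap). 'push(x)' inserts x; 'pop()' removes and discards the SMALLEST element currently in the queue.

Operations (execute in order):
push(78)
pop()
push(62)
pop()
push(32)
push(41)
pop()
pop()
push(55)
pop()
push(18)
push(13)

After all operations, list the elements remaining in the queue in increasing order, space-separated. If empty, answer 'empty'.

Answer: 13 18

Derivation:
push(78): heap contents = [78]
pop() → 78: heap contents = []
push(62): heap contents = [62]
pop() → 62: heap contents = []
push(32): heap contents = [32]
push(41): heap contents = [32, 41]
pop() → 32: heap contents = [41]
pop() → 41: heap contents = []
push(55): heap contents = [55]
pop() → 55: heap contents = []
push(18): heap contents = [18]
push(13): heap contents = [13, 18]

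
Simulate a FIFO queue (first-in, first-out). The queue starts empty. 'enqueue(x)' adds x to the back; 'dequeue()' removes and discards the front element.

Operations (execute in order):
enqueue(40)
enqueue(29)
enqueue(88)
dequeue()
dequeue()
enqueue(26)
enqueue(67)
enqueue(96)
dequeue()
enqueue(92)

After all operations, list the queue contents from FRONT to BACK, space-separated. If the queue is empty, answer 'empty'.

Answer: 26 67 96 92

Derivation:
enqueue(40): [40]
enqueue(29): [40, 29]
enqueue(88): [40, 29, 88]
dequeue(): [29, 88]
dequeue(): [88]
enqueue(26): [88, 26]
enqueue(67): [88, 26, 67]
enqueue(96): [88, 26, 67, 96]
dequeue(): [26, 67, 96]
enqueue(92): [26, 67, 96, 92]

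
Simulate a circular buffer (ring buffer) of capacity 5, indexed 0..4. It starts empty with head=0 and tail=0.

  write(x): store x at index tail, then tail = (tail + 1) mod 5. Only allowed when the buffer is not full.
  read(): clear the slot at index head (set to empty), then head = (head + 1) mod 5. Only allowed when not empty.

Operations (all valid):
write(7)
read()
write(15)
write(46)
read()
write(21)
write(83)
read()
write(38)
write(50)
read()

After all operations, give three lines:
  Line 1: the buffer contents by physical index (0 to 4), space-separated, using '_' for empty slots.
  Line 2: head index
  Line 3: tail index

Answer: 38 50 _ _ 83
4
2

Derivation:
write(7): buf=[7 _ _ _ _], head=0, tail=1, size=1
read(): buf=[_ _ _ _ _], head=1, tail=1, size=0
write(15): buf=[_ 15 _ _ _], head=1, tail=2, size=1
write(46): buf=[_ 15 46 _ _], head=1, tail=3, size=2
read(): buf=[_ _ 46 _ _], head=2, tail=3, size=1
write(21): buf=[_ _ 46 21 _], head=2, tail=4, size=2
write(83): buf=[_ _ 46 21 83], head=2, tail=0, size=3
read(): buf=[_ _ _ 21 83], head=3, tail=0, size=2
write(38): buf=[38 _ _ 21 83], head=3, tail=1, size=3
write(50): buf=[38 50 _ 21 83], head=3, tail=2, size=4
read(): buf=[38 50 _ _ 83], head=4, tail=2, size=3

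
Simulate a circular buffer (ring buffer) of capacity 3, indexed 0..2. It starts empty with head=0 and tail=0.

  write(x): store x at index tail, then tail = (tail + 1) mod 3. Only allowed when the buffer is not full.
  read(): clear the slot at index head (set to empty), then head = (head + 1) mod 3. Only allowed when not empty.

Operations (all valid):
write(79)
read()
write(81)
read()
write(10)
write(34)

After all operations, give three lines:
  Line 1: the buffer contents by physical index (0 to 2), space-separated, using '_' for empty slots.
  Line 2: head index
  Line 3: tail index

write(79): buf=[79 _ _], head=0, tail=1, size=1
read(): buf=[_ _ _], head=1, tail=1, size=0
write(81): buf=[_ 81 _], head=1, tail=2, size=1
read(): buf=[_ _ _], head=2, tail=2, size=0
write(10): buf=[_ _ 10], head=2, tail=0, size=1
write(34): buf=[34 _ 10], head=2, tail=1, size=2

Answer: 34 _ 10
2
1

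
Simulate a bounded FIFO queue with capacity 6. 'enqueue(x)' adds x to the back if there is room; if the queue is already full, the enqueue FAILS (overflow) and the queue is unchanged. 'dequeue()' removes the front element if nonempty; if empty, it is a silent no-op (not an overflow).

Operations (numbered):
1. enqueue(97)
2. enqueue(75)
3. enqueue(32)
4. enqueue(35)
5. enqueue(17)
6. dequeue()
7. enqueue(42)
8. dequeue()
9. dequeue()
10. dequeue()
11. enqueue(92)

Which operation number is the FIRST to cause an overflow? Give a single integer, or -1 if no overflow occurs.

Answer: -1

Derivation:
1. enqueue(97): size=1
2. enqueue(75): size=2
3. enqueue(32): size=3
4. enqueue(35): size=4
5. enqueue(17): size=5
6. dequeue(): size=4
7. enqueue(42): size=5
8. dequeue(): size=4
9. dequeue(): size=3
10. dequeue(): size=2
11. enqueue(92): size=3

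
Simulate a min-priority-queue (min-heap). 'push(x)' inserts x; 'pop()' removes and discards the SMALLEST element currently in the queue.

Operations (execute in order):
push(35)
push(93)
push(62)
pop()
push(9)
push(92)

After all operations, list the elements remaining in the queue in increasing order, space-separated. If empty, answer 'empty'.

push(35): heap contents = [35]
push(93): heap contents = [35, 93]
push(62): heap contents = [35, 62, 93]
pop() → 35: heap contents = [62, 93]
push(9): heap contents = [9, 62, 93]
push(92): heap contents = [9, 62, 92, 93]

Answer: 9 62 92 93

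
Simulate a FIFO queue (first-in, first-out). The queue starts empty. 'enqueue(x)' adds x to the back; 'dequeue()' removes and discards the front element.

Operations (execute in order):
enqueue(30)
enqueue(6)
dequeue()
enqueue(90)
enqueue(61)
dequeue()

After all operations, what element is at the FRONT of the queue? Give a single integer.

enqueue(30): queue = [30]
enqueue(6): queue = [30, 6]
dequeue(): queue = [6]
enqueue(90): queue = [6, 90]
enqueue(61): queue = [6, 90, 61]
dequeue(): queue = [90, 61]

Answer: 90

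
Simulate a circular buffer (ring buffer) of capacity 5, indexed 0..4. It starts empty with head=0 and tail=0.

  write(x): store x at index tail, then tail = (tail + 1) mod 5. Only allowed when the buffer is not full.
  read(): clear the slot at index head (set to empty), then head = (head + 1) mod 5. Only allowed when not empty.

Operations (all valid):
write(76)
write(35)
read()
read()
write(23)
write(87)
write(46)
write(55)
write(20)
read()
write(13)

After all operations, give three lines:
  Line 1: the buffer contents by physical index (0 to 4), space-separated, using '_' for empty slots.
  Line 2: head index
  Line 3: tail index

Answer: 55 20 13 87 46
3
3

Derivation:
write(76): buf=[76 _ _ _ _], head=0, tail=1, size=1
write(35): buf=[76 35 _ _ _], head=0, tail=2, size=2
read(): buf=[_ 35 _ _ _], head=1, tail=2, size=1
read(): buf=[_ _ _ _ _], head=2, tail=2, size=0
write(23): buf=[_ _ 23 _ _], head=2, tail=3, size=1
write(87): buf=[_ _ 23 87 _], head=2, tail=4, size=2
write(46): buf=[_ _ 23 87 46], head=2, tail=0, size=3
write(55): buf=[55 _ 23 87 46], head=2, tail=1, size=4
write(20): buf=[55 20 23 87 46], head=2, tail=2, size=5
read(): buf=[55 20 _ 87 46], head=3, tail=2, size=4
write(13): buf=[55 20 13 87 46], head=3, tail=3, size=5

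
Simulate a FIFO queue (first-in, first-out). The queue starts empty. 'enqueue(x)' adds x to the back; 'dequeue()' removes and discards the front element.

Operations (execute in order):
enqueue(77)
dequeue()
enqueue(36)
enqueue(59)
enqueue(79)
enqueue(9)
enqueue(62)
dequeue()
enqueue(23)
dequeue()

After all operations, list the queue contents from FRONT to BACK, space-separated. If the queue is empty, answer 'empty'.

enqueue(77): [77]
dequeue(): []
enqueue(36): [36]
enqueue(59): [36, 59]
enqueue(79): [36, 59, 79]
enqueue(9): [36, 59, 79, 9]
enqueue(62): [36, 59, 79, 9, 62]
dequeue(): [59, 79, 9, 62]
enqueue(23): [59, 79, 9, 62, 23]
dequeue(): [79, 9, 62, 23]

Answer: 79 9 62 23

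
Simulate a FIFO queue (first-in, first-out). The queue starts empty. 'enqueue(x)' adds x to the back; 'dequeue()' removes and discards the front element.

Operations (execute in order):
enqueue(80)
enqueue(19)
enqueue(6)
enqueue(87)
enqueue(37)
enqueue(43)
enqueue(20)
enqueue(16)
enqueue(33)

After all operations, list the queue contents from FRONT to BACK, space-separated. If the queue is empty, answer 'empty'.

Answer: 80 19 6 87 37 43 20 16 33

Derivation:
enqueue(80): [80]
enqueue(19): [80, 19]
enqueue(6): [80, 19, 6]
enqueue(87): [80, 19, 6, 87]
enqueue(37): [80, 19, 6, 87, 37]
enqueue(43): [80, 19, 6, 87, 37, 43]
enqueue(20): [80, 19, 6, 87, 37, 43, 20]
enqueue(16): [80, 19, 6, 87, 37, 43, 20, 16]
enqueue(33): [80, 19, 6, 87, 37, 43, 20, 16, 33]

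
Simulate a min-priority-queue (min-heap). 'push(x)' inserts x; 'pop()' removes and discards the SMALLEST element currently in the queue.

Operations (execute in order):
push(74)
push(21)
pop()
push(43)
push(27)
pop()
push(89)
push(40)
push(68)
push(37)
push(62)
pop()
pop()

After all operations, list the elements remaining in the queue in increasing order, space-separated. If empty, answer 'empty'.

push(74): heap contents = [74]
push(21): heap contents = [21, 74]
pop() → 21: heap contents = [74]
push(43): heap contents = [43, 74]
push(27): heap contents = [27, 43, 74]
pop() → 27: heap contents = [43, 74]
push(89): heap contents = [43, 74, 89]
push(40): heap contents = [40, 43, 74, 89]
push(68): heap contents = [40, 43, 68, 74, 89]
push(37): heap contents = [37, 40, 43, 68, 74, 89]
push(62): heap contents = [37, 40, 43, 62, 68, 74, 89]
pop() → 37: heap contents = [40, 43, 62, 68, 74, 89]
pop() → 40: heap contents = [43, 62, 68, 74, 89]

Answer: 43 62 68 74 89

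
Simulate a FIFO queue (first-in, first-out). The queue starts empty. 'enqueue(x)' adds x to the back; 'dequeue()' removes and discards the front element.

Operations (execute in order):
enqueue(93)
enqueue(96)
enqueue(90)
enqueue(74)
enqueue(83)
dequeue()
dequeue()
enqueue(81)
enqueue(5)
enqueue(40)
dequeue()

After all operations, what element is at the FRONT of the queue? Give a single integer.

enqueue(93): queue = [93]
enqueue(96): queue = [93, 96]
enqueue(90): queue = [93, 96, 90]
enqueue(74): queue = [93, 96, 90, 74]
enqueue(83): queue = [93, 96, 90, 74, 83]
dequeue(): queue = [96, 90, 74, 83]
dequeue(): queue = [90, 74, 83]
enqueue(81): queue = [90, 74, 83, 81]
enqueue(5): queue = [90, 74, 83, 81, 5]
enqueue(40): queue = [90, 74, 83, 81, 5, 40]
dequeue(): queue = [74, 83, 81, 5, 40]

Answer: 74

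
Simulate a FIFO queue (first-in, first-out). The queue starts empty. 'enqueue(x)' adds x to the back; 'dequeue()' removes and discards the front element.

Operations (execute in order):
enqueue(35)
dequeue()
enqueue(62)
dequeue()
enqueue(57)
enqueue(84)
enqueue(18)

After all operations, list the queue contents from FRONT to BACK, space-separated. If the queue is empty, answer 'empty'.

Answer: 57 84 18

Derivation:
enqueue(35): [35]
dequeue(): []
enqueue(62): [62]
dequeue(): []
enqueue(57): [57]
enqueue(84): [57, 84]
enqueue(18): [57, 84, 18]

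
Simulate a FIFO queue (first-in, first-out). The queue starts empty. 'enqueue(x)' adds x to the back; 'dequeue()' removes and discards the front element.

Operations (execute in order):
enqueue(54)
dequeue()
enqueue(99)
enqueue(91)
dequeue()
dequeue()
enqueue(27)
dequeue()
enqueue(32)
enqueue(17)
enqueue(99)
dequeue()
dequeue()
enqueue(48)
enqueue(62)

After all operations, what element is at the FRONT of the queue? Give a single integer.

Answer: 99

Derivation:
enqueue(54): queue = [54]
dequeue(): queue = []
enqueue(99): queue = [99]
enqueue(91): queue = [99, 91]
dequeue(): queue = [91]
dequeue(): queue = []
enqueue(27): queue = [27]
dequeue(): queue = []
enqueue(32): queue = [32]
enqueue(17): queue = [32, 17]
enqueue(99): queue = [32, 17, 99]
dequeue(): queue = [17, 99]
dequeue(): queue = [99]
enqueue(48): queue = [99, 48]
enqueue(62): queue = [99, 48, 62]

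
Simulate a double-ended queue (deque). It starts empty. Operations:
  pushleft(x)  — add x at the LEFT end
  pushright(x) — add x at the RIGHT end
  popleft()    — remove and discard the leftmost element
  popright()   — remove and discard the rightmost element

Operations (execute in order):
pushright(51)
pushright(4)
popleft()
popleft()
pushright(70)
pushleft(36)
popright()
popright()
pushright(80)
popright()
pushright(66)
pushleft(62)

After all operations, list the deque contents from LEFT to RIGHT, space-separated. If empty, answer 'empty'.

Answer: 62 66

Derivation:
pushright(51): [51]
pushright(4): [51, 4]
popleft(): [4]
popleft(): []
pushright(70): [70]
pushleft(36): [36, 70]
popright(): [36]
popright(): []
pushright(80): [80]
popright(): []
pushright(66): [66]
pushleft(62): [62, 66]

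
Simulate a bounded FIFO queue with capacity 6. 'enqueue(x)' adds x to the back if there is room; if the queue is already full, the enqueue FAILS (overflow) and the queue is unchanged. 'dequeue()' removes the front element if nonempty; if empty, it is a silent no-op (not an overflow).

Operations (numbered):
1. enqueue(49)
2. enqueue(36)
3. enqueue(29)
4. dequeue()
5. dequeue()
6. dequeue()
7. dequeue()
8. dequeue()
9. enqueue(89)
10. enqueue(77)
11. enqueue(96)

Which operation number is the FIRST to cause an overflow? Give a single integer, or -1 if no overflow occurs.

Answer: -1

Derivation:
1. enqueue(49): size=1
2. enqueue(36): size=2
3. enqueue(29): size=3
4. dequeue(): size=2
5. dequeue(): size=1
6. dequeue(): size=0
7. dequeue(): empty, no-op, size=0
8. dequeue(): empty, no-op, size=0
9. enqueue(89): size=1
10. enqueue(77): size=2
11. enqueue(96): size=3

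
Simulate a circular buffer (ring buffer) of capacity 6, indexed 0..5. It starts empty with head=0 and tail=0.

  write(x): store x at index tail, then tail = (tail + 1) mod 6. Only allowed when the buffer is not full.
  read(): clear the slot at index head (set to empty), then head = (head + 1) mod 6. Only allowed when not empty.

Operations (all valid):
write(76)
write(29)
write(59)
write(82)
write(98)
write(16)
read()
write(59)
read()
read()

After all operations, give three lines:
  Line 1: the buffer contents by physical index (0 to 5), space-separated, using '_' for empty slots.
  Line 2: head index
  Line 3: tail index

write(76): buf=[76 _ _ _ _ _], head=0, tail=1, size=1
write(29): buf=[76 29 _ _ _ _], head=0, tail=2, size=2
write(59): buf=[76 29 59 _ _ _], head=0, tail=3, size=3
write(82): buf=[76 29 59 82 _ _], head=0, tail=4, size=4
write(98): buf=[76 29 59 82 98 _], head=0, tail=5, size=5
write(16): buf=[76 29 59 82 98 16], head=0, tail=0, size=6
read(): buf=[_ 29 59 82 98 16], head=1, tail=0, size=5
write(59): buf=[59 29 59 82 98 16], head=1, tail=1, size=6
read(): buf=[59 _ 59 82 98 16], head=2, tail=1, size=5
read(): buf=[59 _ _ 82 98 16], head=3, tail=1, size=4

Answer: 59 _ _ 82 98 16
3
1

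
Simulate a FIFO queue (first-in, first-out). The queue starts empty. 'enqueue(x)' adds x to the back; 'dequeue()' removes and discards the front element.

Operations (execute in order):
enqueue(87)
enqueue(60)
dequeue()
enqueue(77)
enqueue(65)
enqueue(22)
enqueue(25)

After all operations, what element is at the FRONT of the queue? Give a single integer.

Answer: 60

Derivation:
enqueue(87): queue = [87]
enqueue(60): queue = [87, 60]
dequeue(): queue = [60]
enqueue(77): queue = [60, 77]
enqueue(65): queue = [60, 77, 65]
enqueue(22): queue = [60, 77, 65, 22]
enqueue(25): queue = [60, 77, 65, 22, 25]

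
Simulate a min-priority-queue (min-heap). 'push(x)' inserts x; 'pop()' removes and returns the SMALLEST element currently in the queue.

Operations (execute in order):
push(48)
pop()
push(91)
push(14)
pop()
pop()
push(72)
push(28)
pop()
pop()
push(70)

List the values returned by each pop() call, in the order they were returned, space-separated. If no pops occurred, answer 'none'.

Answer: 48 14 91 28 72

Derivation:
push(48): heap contents = [48]
pop() → 48: heap contents = []
push(91): heap contents = [91]
push(14): heap contents = [14, 91]
pop() → 14: heap contents = [91]
pop() → 91: heap contents = []
push(72): heap contents = [72]
push(28): heap contents = [28, 72]
pop() → 28: heap contents = [72]
pop() → 72: heap contents = []
push(70): heap contents = [70]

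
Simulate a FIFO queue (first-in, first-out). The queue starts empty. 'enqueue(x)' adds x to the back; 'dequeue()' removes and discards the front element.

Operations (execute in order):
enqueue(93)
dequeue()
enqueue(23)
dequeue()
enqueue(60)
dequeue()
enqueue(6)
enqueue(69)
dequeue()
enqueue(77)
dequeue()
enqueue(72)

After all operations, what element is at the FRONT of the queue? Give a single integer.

enqueue(93): queue = [93]
dequeue(): queue = []
enqueue(23): queue = [23]
dequeue(): queue = []
enqueue(60): queue = [60]
dequeue(): queue = []
enqueue(6): queue = [6]
enqueue(69): queue = [6, 69]
dequeue(): queue = [69]
enqueue(77): queue = [69, 77]
dequeue(): queue = [77]
enqueue(72): queue = [77, 72]

Answer: 77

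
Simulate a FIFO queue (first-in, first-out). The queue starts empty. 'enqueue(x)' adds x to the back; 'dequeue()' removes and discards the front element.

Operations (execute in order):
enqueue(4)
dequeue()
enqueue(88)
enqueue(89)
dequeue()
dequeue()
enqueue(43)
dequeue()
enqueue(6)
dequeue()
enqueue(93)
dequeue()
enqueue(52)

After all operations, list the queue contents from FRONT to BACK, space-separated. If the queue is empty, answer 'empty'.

enqueue(4): [4]
dequeue(): []
enqueue(88): [88]
enqueue(89): [88, 89]
dequeue(): [89]
dequeue(): []
enqueue(43): [43]
dequeue(): []
enqueue(6): [6]
dequeue(): []
enqueue(93): [93]
dequeue(): []
enqueue(52): [52]

Answer: 52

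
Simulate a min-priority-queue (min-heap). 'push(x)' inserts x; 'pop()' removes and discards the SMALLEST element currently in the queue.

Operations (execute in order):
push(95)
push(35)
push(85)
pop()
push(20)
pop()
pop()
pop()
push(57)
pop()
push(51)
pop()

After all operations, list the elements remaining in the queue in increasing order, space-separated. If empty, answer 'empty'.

Answer: empty

Derivation:
push(95): heap contents = [95]
push(35): heap contents = [35, 95]
push(85): heap contents = [35, 85, 95]
pop() → 35: heap contents = [85, 95]
push(20): heap contents = [20, 85, 95]
pop() → 20: heap contents = [85, 95]
pop() → 85: heap contents = [95]
pop() → 95: heap contents = []
push(57): heap contents = [57]
pop() → 57: heap contents = []
push(51): heap contents = [51]
pop() → 51: heap contents = []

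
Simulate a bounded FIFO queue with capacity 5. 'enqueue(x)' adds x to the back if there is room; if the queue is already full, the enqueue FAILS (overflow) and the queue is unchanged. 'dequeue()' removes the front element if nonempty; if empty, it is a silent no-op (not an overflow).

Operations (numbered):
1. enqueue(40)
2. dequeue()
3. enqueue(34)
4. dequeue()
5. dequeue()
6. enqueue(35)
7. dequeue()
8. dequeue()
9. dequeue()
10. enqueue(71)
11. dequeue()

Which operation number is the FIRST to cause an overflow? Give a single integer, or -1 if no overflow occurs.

1. enqueue(40): size=1
2. dequeue(): size=0
3. enqueue(34): size=1
4. dequeue(): size=0
5. dequeue(): empty, no-op, size=0
6. enqueue(35): size=1
7. dequeue(): size=0
8. dequeue(): empty, no-op, size=0
9. dequeue(): empty, no-op, size=0
10. enqueue(71): size=1
11. dequeue(): size=0

Answer: -1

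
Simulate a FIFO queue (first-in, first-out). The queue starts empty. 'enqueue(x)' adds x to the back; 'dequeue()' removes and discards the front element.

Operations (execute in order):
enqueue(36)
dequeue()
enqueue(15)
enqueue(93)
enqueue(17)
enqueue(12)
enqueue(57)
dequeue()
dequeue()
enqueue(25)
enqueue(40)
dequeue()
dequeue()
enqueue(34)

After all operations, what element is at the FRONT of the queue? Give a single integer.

Answer: 57

Derivation:
enqueue(36): queue = [36]
dequeue(): queue = []
enqueue(15): queue = [15]
enqueue(93): queue = [15, 93]
enqueue(17): queue = [15, 93, 17]
enqueue(12): queue = [15, 93, 17, 12]
enqueue(57): queue = [15, 93, 17, 12, 57]
dequeue(): queue = [93, 17, 12, 57]
dequeue(): queue = [17, 12, 57]
enqueue(25): queue = [17, 12, 57, 25]
enqueue(40): queue = [17, 12, 57, 25, 40]
dequeue(): queue = [12, 57, 25, 40]
dequeue(): queue = [57, 25, 40]
enqueue(34): queue = [57, 25, 40, 34]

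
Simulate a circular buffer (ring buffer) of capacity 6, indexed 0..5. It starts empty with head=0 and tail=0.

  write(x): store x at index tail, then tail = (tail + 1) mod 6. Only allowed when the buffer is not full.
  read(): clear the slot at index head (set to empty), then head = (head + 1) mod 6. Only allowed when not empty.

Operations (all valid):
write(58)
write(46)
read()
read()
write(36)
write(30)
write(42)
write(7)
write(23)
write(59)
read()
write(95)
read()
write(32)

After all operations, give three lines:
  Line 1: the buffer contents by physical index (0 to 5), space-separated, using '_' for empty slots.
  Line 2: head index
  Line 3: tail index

Answer: 23 59 95 32 42 7
4
4

Derivation:
write(58): buf=[58 _ _ _ _ _], head=0, tail=1, size=1
write(46): buf=[58 46 _ _ _ _], head=0, tail=2, size=2
read(): buf=[_ 46 _ _ _ _], head=1, tail=2, size=1
read(): buf=[_ _ _ _ _ _], head=2, tail=2, size=0
write(36): buf=[_ _ 36 _ _ _], head=2, tail=3, size=1
write(30): buf=[_ _ 36 30 _ _], head=2, tail=4, size=2
write(42): buf=[_ _ 36 30 42 _], head=2, tail=5, size=3
write(7): buf=[_ _ 36 30 42 7], head=2, tail=0, size=4
write(23): buf=[23 _ 36 30 42 7], head=2, tail=1, size=5
write(59): buf=[23 59 36 30 42 7], head=2, tail=2, size=6
read(): buf=[23 59 _ 30 42 7], head=3, tail=2, size=5
write(95): buf=[23 59 95 30 42 7], head=3, tail=3, size=6
read(): buf=[23 59 95 _ 42 7], head=4, tail=3, size=5
write(32): buf=[23 59 95 32 42 7], head=4, tail=4, size=6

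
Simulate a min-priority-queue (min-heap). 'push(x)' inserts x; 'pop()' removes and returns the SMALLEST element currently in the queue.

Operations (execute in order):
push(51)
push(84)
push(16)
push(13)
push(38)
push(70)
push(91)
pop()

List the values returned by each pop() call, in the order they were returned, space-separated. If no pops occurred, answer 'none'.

Answer: 13

Derivation:
push(51): heap contents = [51]
push(84): heap contents = [51, 84]
push(16): heap contents = [16, 51, 84]
push(13): heap contents = [13, 16, 51, 84]
push(38): heap contents = [13, 16, 38, 51, 84]
push(70): heap contents = [13, 16, 38, 51, 70, 84]
push(91): heap contents = [13, 16, 38, 51, 70, 84, 91]
pop() → 13: heap contents = [16, 38, 51, 70, 84, 91]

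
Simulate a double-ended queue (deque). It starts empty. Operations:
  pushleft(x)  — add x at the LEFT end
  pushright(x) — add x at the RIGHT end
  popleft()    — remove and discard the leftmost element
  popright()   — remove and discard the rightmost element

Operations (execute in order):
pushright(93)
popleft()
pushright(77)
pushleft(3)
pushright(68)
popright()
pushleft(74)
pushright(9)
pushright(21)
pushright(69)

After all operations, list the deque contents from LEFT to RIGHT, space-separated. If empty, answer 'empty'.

pushright(93): [93]
popleft(): []
pushright(77): [77]
pushleft(3): [3, 77]
pushright(68): [3, 77, 68]
popright(): [3, 77]
pushleft(74): [74, 3, 77]
pushright(9): [74, 3, 77, 9]
pushright(21): [74, 3, 77, 9, 21]
pushright(69): [74, 3, 77, 9, 21, 69]

Answer: 74 3 77 9 21 69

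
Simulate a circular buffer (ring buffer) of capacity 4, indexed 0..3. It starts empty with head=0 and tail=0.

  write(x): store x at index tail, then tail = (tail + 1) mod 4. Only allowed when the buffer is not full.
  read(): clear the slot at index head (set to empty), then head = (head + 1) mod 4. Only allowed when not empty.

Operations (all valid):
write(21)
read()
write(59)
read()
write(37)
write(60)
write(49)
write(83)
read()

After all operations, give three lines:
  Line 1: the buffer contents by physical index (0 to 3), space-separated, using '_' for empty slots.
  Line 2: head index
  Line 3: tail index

write(21): buf=[21 _ _ _], head=0, tail=1, size=1
read(): buf=[_ _ _ _], head=1, tail=1, size=0
write(59): buf=[_ 59 _ _], head=1, tail=2, size=1
read(): buf=[_ _ _ _], head=2, tail=2, size=0
write(37): buf=[_ _ 37 _], head=2, tail=3, size=1
write(60): buf=[_ _ 37 60], head=2, tail=0, size=2
write(49): buf=[49 _ 37 60], head=2, tail=1, size=3
write(83): buf=[49 83 37 60], head=2, tail=2, size=4
read(): buf=[49 83 _ 60], head=3, tail=2, size=3

Answer: 49 83 _ 60
3
2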